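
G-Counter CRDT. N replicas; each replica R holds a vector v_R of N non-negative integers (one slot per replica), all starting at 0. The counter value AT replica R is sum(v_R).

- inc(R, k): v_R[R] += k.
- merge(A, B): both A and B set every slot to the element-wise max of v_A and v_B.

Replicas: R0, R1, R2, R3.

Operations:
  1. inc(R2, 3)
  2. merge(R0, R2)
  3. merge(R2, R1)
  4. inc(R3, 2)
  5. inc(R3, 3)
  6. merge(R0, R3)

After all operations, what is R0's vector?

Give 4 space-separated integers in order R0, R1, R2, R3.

Answer: 0 0 3 5

Derivation:
Op 1: inc R2 by 3 -> R2=(0,0,3,0) value=3
Op 2: merge R0<->R2 -> R0=(0,0,3,0) R2=(0,0,3,0)
Op 3: merge R2<->R1 -> R2=(0,0,3,0) R1=(0,0,3,0)
Op 4: inc R3 by 2 -> R3=(0,0,0,2) value=2
Op 5: inc R3 by 3 -> R3=(0,0,0,5) value=5
Op 6: merge R0<->R3 -> R0=(0,0,3,5) R3=(0,0,3,5)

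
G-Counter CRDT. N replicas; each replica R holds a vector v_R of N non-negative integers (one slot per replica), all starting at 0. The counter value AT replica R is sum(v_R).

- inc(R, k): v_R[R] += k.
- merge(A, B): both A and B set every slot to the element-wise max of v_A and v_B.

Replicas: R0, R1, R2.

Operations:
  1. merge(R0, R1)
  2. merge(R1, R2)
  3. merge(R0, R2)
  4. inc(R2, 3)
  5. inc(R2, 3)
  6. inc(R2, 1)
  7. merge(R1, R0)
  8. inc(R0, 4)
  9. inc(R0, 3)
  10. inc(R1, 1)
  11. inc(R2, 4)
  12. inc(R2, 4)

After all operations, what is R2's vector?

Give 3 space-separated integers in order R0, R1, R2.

Answer: 0 0 15

Derivation:
Op 1: merge R0<->R1 -> R0=(0,0,0) R1=(0,0,0)
Op 2: merge R1<->R2 -> R1=(0,0,0) R2=(0,0,0)
Op 3: merge R0<->R2 -> R0=(0,0,0) R2=(0,0,0)
Op 4: inc R2 by 3 -> R2=(0,0,3) value=3
Op 5: inc R2 by 3 -> R2=(0,0,6) value=6
Op 6: inc R2 by 1 -> R2=(0,0,7) value=7
Op 7: merge R1<->R0 -> R1=(0,0,0) R0=(0,0,0)
Op 8: inc R0 by 4 -> R0=(4,0,0) value=4
Op 9: inc R0 by 3 -> R0=(7,0,0) value=7
Op 10: inc R1 by 1 -> R1=(0,1,0) value=1
Op 11: inc R2 by 4 -> R2=(0,0,11) value=11
Op 12: inc R2 by 4 -> R2=(0,0,15) value=15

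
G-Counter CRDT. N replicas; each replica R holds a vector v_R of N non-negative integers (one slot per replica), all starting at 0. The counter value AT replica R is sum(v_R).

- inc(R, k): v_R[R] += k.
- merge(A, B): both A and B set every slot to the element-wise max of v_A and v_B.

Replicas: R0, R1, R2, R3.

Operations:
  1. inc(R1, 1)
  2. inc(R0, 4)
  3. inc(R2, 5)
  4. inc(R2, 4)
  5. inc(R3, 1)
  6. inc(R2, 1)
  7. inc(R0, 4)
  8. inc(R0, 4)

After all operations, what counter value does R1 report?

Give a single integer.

Answer: 1

Derivation:
Op 1: inc R1 by 1 -> R1=(0,1,0,0) value=1
Op 2: inc R0 by 4 -> R0=(4,0,0,0) value=4
Op 3: inc R2 by 5 -> R2=(0,0,5,0) value=5
Op 4: inc R2 by 4 -> R2=(0,0,9,0) value=9
Op 5: inc R3 by 1 -> R3=(0,0,0,1) value=1
Op 6: inc R2 by 1 -> R2=(0,0,10,0) value=10
Op 7: inc R0 by 4 -> R0=(8,0,0,0) value=8
Op 8: inc R0 by 4 -> R0=(12,0,0,0) value=12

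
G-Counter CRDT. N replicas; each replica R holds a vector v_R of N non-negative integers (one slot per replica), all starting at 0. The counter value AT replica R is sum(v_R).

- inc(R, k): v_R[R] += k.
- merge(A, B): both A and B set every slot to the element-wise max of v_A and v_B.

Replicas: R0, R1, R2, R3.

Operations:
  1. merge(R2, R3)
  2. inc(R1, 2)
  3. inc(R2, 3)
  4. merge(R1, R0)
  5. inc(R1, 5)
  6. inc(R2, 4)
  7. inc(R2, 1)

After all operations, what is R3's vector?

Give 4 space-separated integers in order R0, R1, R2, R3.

Op 1: merge R2<->R3 -> R2=(0,0,0,0) R3=(0,0,0,0)
Op 2: inc R1 by 2 -> R1=(0,2,0,0) value=2
Op 3: inc R2 by 3 -> R2=(0,0,3,0) value=3
Op 4: merge R1<->R0 -> R1=(0,2,0,0) R0=(0,2,0,0)
Op 5: inc R1 by 5 -> R1=(0,7,0,0) value=7
Op 6: inc R2 by 4 -> R2=(0,0,7,0) value=7
Op 7: inc R2 by 1 -> R2=(0,0,8,0) value=8

Answer: 0 0 0 0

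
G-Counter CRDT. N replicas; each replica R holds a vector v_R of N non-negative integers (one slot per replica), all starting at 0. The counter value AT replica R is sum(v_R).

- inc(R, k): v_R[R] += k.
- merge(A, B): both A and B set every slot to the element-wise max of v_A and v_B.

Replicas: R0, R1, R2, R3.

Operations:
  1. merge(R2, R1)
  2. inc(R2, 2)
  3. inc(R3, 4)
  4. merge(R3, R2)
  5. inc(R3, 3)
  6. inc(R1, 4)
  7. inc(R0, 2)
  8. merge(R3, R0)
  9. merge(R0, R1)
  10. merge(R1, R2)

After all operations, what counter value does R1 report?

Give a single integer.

Op 1: merge R2<->R1 -> R2=(0,0,0,0) R1=(0,0,0,0)
Op 2: inc R2 by 2 -> R2=(0,0,2,0) value=2
Op 3: inc R3 by 4 -> R3=(0,0,0,4) value=4
Op 4: merge R3<->R2 -> R3=(0,0,2,4) R2=(0,0,2,4)
Op 5: inc R3 by 3 -> R3=(0,0,2,7) value=9
Op 6: inc R1 by 4 -> R1=(0,4,0,0) value=4
Op 7: inc R0 by 2 -> R0=(2,0,0,0) value=2
Op 8: merge R3<->R0 -> R3=(2,0,2,7) R0=(2,0,2,7)
Op 9: merge R0<->R1 -> R0=(2,4,2,7) R1=(2,4,2,7)
Op 10: merge R1<->R2 -> R1=(2,4,2,7) R2=(2,4,2,7)

Answer: 15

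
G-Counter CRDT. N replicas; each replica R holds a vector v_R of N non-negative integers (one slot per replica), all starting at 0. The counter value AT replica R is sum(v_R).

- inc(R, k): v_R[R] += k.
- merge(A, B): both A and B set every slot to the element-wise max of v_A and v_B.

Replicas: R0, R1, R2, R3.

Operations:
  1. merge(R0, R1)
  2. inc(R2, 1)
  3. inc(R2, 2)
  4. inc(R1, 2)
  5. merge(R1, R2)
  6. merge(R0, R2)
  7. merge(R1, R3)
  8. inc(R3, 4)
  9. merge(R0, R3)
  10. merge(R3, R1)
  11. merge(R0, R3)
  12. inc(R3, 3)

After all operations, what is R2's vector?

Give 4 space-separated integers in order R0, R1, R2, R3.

Answer: 0 2 3 0

Derivation:
Op 1: merge R0<->R1 -> R0=(0,0,0,0) R1=(0,0,0,0)
Op 2: inc R2 by 1 -> R2=(0,0,1,0) value=1
Op 3: inc R2 by 2 -> R2=(0,0,3,0) value=3
Op 4: inc R1 by 2 -> R1=(0,2,0,0) value=2
Op 5: merge R1<->R2 -> R1=(0,2,3,0) R2=(0,2,3,0)
Op 6: merge R0<->R2 -> R0=(0,2,3,0) R2=(0,2,3,0)
Op 7: merge R1<->R3 -> R1=(0,2,3,0) R3=(0,2,3,0)
Op 8: inc R3 by 4 -> R3=(0,2,3,4) value=9
Op 9: merge R0<->R3 -> R0=(0,2,3,4) R3=(0,2,3,4)
Op 10: merge R3<->R1 -> R3=(0,2,3,4) R1=(0,2,3,4)
Op 11: merge R0<->R3 -> R0=(0,2,3,4) R3=(0,2,3,4)
Op 12: inc R3 by 3 -> R3=(0,2,3,7) value=12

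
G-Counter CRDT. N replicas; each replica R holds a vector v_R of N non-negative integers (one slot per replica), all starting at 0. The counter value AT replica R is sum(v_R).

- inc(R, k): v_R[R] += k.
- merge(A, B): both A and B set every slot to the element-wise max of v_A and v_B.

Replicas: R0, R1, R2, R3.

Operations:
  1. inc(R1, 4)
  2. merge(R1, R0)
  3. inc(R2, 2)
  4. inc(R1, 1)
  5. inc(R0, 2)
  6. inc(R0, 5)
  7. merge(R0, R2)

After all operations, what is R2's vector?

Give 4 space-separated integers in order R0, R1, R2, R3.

Op 1: inc R1 by 4 -> R1=(0,4,0,0) value=4
Op 2: merge R1<->R0 -> R1=(0,4,0,0) R0=(0,4,0,0)
Op 3: inc R2 by 2 -> R2=(0,0,2,0) value=2
Op 4: inc R1 by 1 -> R1=(0,5,0,0) value=5
Op 5: inc R0 by 2 -> R0=(2,4,0,0) value=6
Op 6: inc R0 by 5 -> R0=(7,4,0,0) value=11
Op 7: merge R0<->R2 -> R0=(7,4,2,0) R2=(7,4,2,0)

Answer: 7 4 2 0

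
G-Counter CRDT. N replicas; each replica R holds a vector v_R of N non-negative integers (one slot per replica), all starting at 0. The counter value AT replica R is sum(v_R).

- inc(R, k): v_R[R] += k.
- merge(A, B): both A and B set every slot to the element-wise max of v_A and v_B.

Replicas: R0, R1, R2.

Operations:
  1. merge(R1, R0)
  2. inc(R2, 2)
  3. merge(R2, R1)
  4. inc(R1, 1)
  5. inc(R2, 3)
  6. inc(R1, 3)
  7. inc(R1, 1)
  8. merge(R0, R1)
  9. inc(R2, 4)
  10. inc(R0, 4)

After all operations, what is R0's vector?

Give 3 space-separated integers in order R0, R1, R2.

Answer: 4 5 2

Derivation:
Op 1: merge R1<->R0 -> R1=(0,0,0) R0=(0,0,0)
Op 2: inc R2 by 2 -> R2=(0,0,2) value=2
Op 3: merge R2<->R1 -> R2=(0,0,2) R1=(0,0,2)
Op 4: inc R1 by 1 -> R1=(0,1,2) value=3
Op 5: inc R2 by 3 -> R2=(0,0,5) value=5
Op 6: inc R1 by 3 -> R1=(0,4,2) value=6
Op 7: inc R1 by 1 -> R1=(0,5,2) value=7
Op 8: merge R0<->R1 -> R0=(0,5,2) R1=(0,5,2)
Op 9: inc R2 by 4 -> R2=(0,0,9) value=9
Op 10: inc R0 by 4 -> R0=(4,5,2) value=11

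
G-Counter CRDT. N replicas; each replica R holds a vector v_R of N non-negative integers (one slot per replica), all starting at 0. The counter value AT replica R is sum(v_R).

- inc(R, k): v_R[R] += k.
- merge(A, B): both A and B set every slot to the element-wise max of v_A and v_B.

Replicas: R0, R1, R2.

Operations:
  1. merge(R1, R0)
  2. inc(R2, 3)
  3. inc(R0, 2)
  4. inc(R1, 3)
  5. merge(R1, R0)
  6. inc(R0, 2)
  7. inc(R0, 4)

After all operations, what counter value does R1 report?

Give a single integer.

Answer: 5

Derivation:
Op 1: merge R1<->R0 -> R1=(0,0,0) R0=(0,0,0)
Op 2: inc R2 by 3 -> R2=(0,0,3) value=3
Op 3: inc R0 by 2 -> R0=(2,0,0) value=2
Op 4: inc R1 by 3 -> R1=(0,3,0) value=3
Op 5: merge R1<->R0 -> R1=(2,3,0) R0=(2,3,0)
Op 6: inc R0 by 2 -> R0=(4,3,0) value=7
Op 7: inc R0 by 4 -> R0=(8,3,0) value=11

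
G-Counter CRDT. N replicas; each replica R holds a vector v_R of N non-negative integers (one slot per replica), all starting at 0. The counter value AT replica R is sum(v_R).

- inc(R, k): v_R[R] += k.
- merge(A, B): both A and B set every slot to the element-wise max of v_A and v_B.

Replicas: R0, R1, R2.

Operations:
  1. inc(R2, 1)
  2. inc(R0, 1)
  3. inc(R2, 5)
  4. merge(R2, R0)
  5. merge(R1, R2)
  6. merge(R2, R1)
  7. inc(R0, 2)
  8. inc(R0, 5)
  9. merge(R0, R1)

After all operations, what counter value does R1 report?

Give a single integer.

Op 1: inc R2 by 1 -> R2=(0,0,1) value=1
Op 2: inc R0 by 1 -> R0=(1,0,0) value=1
Op 3: inc R2 by 5 -> R2=(0,0,6) value=6
Op 4: merge R2<->R0 -> R2=(1,0,6) R0=(1,0,6)
Op 5: merge R1<->R2 -> R1=(1,0,6) R2=(1,0,6)
Op 6: merge R2<->R1 -> R2=(1,0,6) R1=(1,0,6)
Op 7: inc R0 by 2 -> R0=(3,0,6) value=9
Op 8: inc R0 by 5 -> R0=(8,0,6) value=14
Op 9: merge R0<->R1 -> R0=(8,0,6) R1=(8,0,6)

Answer: 14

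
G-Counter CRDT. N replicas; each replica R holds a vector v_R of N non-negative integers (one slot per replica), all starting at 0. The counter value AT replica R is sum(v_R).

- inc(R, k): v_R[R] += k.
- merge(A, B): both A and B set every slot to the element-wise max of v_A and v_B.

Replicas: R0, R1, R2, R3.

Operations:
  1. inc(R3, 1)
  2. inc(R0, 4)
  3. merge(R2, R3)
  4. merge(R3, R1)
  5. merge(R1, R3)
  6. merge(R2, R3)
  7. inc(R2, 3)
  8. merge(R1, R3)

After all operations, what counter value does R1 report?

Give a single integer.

Op 1: inc R3 by 1 -> R3=(0,0,0,1) value=1
Op 2: inc R0 by 4 -> R0=(4,0,0,0) value=4
Op 3: merge R2<->R3 -> R2=(0,0,0,1) R3=(0,0,0,1)
Op 4: merge R3<->R1 -> R3=(0,0,0,1) R1=(0,0,0,1)
Op 5: merge R1<->R3 -> R1=(0,0,0,1) R3=(0,0,0,1)
Op 6: merge R2<->R3 -> R2=(0,0,0,1) R3=(0,0,0,1)
Op 7: inc R2 by 3 -> R2=(0,0,3,1) value=4
Op 8: merge R1<->R3 -> R1=(0,0,0,1) R3=(0,0,0,1)

Answer: 1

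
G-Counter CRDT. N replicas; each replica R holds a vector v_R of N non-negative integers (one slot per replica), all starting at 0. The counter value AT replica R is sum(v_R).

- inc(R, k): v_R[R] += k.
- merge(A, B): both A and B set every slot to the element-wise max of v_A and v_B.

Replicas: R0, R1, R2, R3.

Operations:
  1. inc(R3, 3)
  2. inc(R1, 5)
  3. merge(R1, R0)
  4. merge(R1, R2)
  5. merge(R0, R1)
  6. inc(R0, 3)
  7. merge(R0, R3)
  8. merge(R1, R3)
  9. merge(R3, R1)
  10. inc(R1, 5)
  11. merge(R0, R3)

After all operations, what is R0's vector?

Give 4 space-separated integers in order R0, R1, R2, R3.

Answer: 3 5 0 3

Derivation:
Op 1: inc R3 by 3 -> R3=(0,0,0,3) value=3
Op 2: inc R1 by 5 -> R1=(0,5,0,0) value=5
Op 3: merge R1<->R0 -> R1=(0,5,0,0) R0=(0,5,0,0)
Op 4: merge R1<->R2 -> R1=(0,5,0,0) R2=(0,5,0,0)
Op 5: merge R0<->R1 -> R0=(0,5,0,0) R1=(0,5,0,0)
Op 6: inc R0 by 3 -> R0=(3,5,0,0) value=8
Op 7: merge R0<->R3 -> R0=(3,5,0,3) R3=(3,5,0,3)
Op 8: merge R1<->R3 -> R1=(3,5,0,3) R3=(3,5,0,3)
Op 9: merge R3<->R1 -> R3=(3,5,0,3) R1=(3,5,0,3)
Op 10: inc R1 by 5 -> R1=(3,10,0,3) value=16
Op 11: merge R0<->R3 -> R0=(3,5,0,3) R3=(3,5,0,3)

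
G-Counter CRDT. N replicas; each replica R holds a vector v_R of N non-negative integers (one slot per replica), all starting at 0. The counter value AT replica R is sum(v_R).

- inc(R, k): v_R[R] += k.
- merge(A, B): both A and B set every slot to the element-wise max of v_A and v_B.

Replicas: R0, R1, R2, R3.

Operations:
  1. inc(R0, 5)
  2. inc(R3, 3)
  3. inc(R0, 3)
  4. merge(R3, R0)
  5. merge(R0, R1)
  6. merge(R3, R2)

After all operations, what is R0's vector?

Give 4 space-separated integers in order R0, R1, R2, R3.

Op 1: inc R0 by 5 -> R0=(5,0,0,0) value=5
Op 2: inc R3 by 3 -> R3=(0,0,0,3) value=3
Op 3: inc R0 by 3 -> R0=(8,0,0,0) value=8
Op 4: merge R3<->R0 -> R3=(8,0,0,3) R0=(8,0,0,3)
Op 5: merge R0<->R1 -> R0=(8,0,0,3) R1=(8,0,0,3)
Op 6: merge R3<->R2 -> R3=(8,0,0,3) R2=(8,0,0,3)

Answer: 8 0 0 3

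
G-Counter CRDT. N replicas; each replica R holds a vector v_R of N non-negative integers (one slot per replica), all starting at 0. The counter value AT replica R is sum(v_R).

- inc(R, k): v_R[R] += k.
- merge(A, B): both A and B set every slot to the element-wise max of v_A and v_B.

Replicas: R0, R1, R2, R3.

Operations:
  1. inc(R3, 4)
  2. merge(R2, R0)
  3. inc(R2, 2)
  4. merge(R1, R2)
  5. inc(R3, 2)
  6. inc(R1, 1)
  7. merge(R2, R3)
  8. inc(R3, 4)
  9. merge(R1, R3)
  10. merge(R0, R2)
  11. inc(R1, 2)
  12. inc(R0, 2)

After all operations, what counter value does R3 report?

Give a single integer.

Answer: 13

Derivation:
Op 1: inc R3 by 4 -> R3=(0,0,0,4) value=4
Op 2: merge R2<->R0 -> R2=(0,0,0,0) R0=(0,0,0,0)
Op 3: inc R2 by 2 -> R2=(0,0,2,0) value=2
Op 4: merge R1<->R2 -> R1=(0,0,2,0) R2=(0,0,2,0)
Op 5: inc R3 by 2 -> R3=(0,0,0,6) value=6
Op 6: inc R1 by 1 -> R1=(0,1,2,0) value=3
Op 7: merge R2<->R3 -> R2=(0,0,2,6) R3=(0,0,2,6)
Op 8: inc R3 by 4 -> R3=(0,0,2,10) value=12
Op 9: merge R1<->R3 -> R1=(0,1,2,10) R3=(0,1,2,10)
Op 10: merge R0<->R2 -> R0=(0,0,2,6) R2=(0,0,2,6)
Op 11: inc R1 by 2 -> R1=(0,3,2,10) value=15
Op 12: inc R0 by 2 -> R0=(2,0,2,6) value=10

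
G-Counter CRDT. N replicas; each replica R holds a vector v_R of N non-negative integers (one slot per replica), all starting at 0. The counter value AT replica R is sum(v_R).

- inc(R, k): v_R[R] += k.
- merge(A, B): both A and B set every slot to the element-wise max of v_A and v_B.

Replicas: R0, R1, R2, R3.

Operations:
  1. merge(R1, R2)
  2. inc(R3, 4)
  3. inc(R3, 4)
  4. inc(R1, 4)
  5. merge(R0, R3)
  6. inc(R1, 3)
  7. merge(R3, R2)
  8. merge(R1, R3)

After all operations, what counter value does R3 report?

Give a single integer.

Answer: 15

Derivation:
Op 1: merge R1<->R2 -> R1=(0,0,0,0) R2=(0,0,0,0)
Op 2: inc R3 by 4 -> R3=(0,0,0,4) value=4
Op 3: inc R3 by 4 -> R3=(0,0,0,8) value=8
Op 4: inc R1 by 4 -> R1=(0,4,0,0) value=4
Op 5: merge R0<->R3 -> R0=(0,0,0,8) R3=(0,0,0,8)
Op 6: inc R1 by 3 -> R1=(0,7,0,0) value=7
Op 7: merge R3<->R2 -> R3=(0,0,0,8) R2=(0,0,0,8)
Op 8: merge R1<->R3 -> R1=(0,7,0,8) R3=(0,7,0,8)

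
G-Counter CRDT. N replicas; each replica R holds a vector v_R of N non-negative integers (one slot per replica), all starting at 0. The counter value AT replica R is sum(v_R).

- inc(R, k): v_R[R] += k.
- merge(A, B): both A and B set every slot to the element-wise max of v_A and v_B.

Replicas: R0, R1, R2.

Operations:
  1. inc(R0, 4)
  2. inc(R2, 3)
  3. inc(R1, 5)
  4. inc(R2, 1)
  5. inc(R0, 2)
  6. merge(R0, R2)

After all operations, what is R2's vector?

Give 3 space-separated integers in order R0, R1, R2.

Answer: 6 0 4

Derivation:
Op 1: inc R0 by 4 -> R0=(4,0,0) value=4
Op 2: inc R2 by 3 -> R2=(0,0,3) value=3
Op 3: inc R1 by 5 -> R1=(0,5,0) value=5
Op 4: inc R2 by 1 -> R2=(0,0,4) value=4
Op 5: inc R0 by 2 -> R0=(6,0,0) value=6
Op 6: merge R0<->R2 -> R0=(6,0,4) R2=(6,0,4)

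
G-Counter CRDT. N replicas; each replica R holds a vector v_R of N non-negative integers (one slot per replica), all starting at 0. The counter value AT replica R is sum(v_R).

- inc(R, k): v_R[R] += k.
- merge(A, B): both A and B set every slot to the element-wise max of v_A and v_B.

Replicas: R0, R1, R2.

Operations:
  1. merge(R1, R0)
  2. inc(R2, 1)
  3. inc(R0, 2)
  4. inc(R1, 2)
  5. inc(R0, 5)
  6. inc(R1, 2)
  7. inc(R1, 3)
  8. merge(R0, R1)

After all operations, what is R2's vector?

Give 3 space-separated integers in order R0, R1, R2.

Answer: 0 0 1

Derivation:
Op 1: merge R1<->R0 -> R1=(0,0,0) R0=(0,0,0)
Op 2: inc R2 by 1 -> R2=(0,0,1) value=1
Op 3: inc R0 by 2 -> R0=(2,0,0) value=2
Op 4: inc R1 by 2 -> R1=(0,2,0) value=2
Op 5: inc R0 by 5 -> R0=(7,0,0) value=7
Op 6: inc R1 by 2 -> R1=(0,4,0) value=4
Op 7: inc R1 by 3 -> R1=(0,7,0) value=7
Op 8: merge R0<->R1 -> R0=(7,7,0) R1=(7,7,0)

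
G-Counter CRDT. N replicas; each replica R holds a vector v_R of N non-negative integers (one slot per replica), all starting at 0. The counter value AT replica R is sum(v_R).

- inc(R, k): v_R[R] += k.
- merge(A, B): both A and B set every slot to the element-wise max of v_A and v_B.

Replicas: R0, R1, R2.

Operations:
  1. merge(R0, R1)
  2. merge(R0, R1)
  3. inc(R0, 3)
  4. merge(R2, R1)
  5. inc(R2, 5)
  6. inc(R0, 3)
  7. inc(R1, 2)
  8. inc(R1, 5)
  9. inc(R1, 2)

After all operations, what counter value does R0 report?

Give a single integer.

Op 1: merge R0<->R1 -> R0=(0,0,0) R1=(0,0,0)
Op 2: merge R0<->R1 -> R0=(0,0,0) R1=(0,0,0)
Op 3: inc R0 by 3 -> R0=(3,0,0) value=3
Op 4: merge R2<->R1 -> R2=(0,0,0) R1=(0,0,0)
Op 5: inc R2 by 5 -> R2=(0,0,5) value=5
Op 6: inc R0 by 3 -> R0=(6,0,0) value=6
Op 7: inc R1 by 2 -> R1=(0,2,0) value=2
Op 8: inc R1 by 5 -> R1=(0,7,0) value=7
Op 9: inc R1 by 2 -> R1=(0,9,0) value=9

Answer: 6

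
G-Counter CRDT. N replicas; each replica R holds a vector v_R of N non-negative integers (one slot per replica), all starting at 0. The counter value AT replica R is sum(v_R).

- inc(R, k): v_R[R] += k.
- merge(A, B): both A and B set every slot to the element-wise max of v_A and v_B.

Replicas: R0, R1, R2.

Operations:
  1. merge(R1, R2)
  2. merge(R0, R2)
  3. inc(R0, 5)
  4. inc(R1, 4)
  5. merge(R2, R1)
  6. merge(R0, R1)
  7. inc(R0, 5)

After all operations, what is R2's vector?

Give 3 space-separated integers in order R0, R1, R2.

Op 1: merge R1<->R2 -> R1=(0,0,0) R2=(0,0,0)
Op 2: merge R0<->R2 -> R0=(0,0,0) R2=(0,0,0)
Op 3: inc R0 by 5 -> R0=(5,0,0) value=5
Op 4: inc R1 by 4 -> R1=(0,4,0) value=4
Op 5: merge R2<->R1 -> R2=(0,4,0) R1=(0,4,0)
Op 6: merge R0<->R1 -> R0=(5,4,0) R1=(5,4,0)
Op 7: inc R0 by 5 -> R0=(10,4,0) value=14

Answer: 0 4 0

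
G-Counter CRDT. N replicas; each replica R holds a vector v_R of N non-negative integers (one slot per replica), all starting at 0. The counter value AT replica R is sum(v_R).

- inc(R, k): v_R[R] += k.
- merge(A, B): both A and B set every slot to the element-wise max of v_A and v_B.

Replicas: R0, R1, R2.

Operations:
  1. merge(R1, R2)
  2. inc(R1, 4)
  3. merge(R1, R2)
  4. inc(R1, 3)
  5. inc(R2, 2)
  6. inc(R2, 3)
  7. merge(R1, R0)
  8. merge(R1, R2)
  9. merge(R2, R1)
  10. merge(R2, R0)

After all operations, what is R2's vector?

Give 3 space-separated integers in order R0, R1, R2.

Answer: 0 7 5

Derivation:
Op 1: merge R1<->R2 -> R1=(0,0,0) R2=(0,0,0)
Op 2: inc R1 by 4 -> R1=(0,4,0) value=4
Op 3: merge R1<->R2 -> R1=(0,4,0) R2=(0,4,0)
Op 4: inc R1 by 3 -> R1=(0,7,0) value=7
Op 5: inc R2 by 2 -> R2=(0,4,2) value=6
Op 6: inc R2 by 3 -> R2=(0,4,5) value=9
Op 7: merge R1<->R0 -> R1=(0,7,0) R0=(0,7,0)
Op 8: merge R1<->R2 -> R1=(0,7,5) R2=(0,7,5)
Op 9: merge R2<->R1 -> R2=(0,7,5) R1=(0,7,5)
Op 10: merge R2<->R0 -> R2=(0,7,5) R0=(0,7,5)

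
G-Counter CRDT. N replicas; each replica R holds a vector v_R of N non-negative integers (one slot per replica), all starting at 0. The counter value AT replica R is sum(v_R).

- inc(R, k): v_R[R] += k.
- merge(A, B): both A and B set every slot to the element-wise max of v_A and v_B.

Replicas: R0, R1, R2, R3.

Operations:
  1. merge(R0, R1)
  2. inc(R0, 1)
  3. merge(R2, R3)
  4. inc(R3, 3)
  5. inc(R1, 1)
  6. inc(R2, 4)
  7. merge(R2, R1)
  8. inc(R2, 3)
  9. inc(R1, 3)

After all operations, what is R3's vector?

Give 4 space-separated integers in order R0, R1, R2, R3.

Answer: 0 0 0 3

Derivation:
Op 1: merge R0<->R1 -> R0=(0,0,0,0) R1=(0,0,0,0)
Op 2: inc R0 by 1 -> R0=(1,0,0,0) value=1
Op 3: merge R2<->R3 -> R2=(0,0,0,0) R3=(0,0,0,0)
Op 4: inc R3 by 3 -> R3=(0,0,0,3) value=3
Op 5: inc R1 by 1 -> R1=(0,1,0,0) value=1
Op 6: inc R2 by 4 -> R2=(0,0,4,0) value=4
Op 7: merge R2<->R1 -> R2=(0,1,4,0) R1=(0,1,4,0)
Op 8: inc R2 by 3 -> R2=(0,1,7,0) value=8
Op 9: inc R1 by 3 -> R1=(0,4,4,0) value=8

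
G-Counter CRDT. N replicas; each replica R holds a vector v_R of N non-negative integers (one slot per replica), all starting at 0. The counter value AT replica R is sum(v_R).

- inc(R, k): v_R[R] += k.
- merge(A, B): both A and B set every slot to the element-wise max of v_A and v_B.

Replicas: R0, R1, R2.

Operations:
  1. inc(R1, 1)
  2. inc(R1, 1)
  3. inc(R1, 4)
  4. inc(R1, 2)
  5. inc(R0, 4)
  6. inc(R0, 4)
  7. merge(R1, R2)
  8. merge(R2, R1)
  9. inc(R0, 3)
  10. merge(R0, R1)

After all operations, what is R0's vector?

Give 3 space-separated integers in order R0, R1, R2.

Answer: 11 8 0

Derivation:
Op 1: inc R1 by 1 -> R1=(0,1,0) value=1
Op 2: inc R1 by 1 -> R1=(0,2,0) value=2
Op 3: inc R1 by 4 -> R1=(0,6,0) value=6
Op 4: inc R1 by 2 -> R1=(0,8,0) value=8
Op 5: inc R0 by 4 -> R0=(4,0,0) value=4
Op 6: inc R0 by 4 -> R0=(8,0,0) value=8
Op 7: merge R1<->R2 -> R1=(0,8,0) R2=(0,8,0)
Op 8: merge R2<->R1 -> R2=(0,8,0) R1=(0,8,0)
Op 9: inc R0 by 3 -> R0=(11,0,0) value=11
Op 10: merge R0<->R1 -> R0=(11,8,0) R1=(11,8,0)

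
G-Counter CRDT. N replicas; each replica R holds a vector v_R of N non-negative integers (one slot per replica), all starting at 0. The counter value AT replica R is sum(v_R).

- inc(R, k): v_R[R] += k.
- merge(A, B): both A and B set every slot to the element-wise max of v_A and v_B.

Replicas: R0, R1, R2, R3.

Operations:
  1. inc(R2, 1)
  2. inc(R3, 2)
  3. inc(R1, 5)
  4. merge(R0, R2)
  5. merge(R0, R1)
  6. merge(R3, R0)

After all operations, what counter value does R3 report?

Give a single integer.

Op 1: inc R2 by 1 -> R2=(0,0,1,0) value=1
Op 2: inc R3 by 2 -> R3=(0,0,0,2) value=2
Op 3: inc R1 by 5 -> R1=(0,5,0,0) value=5
Op 4: merge R0<->R2 -> R0=(0,0,1,0) R2=(0,0,1,0)
Op 5: merge R0<->R1 -> R0=(0,5,1,0) R1=(0,5,1,0)
Op 6: merge R3<->R0 -> R3=(0,5,1,2) R0=(0,5,1,2)

Answer: 8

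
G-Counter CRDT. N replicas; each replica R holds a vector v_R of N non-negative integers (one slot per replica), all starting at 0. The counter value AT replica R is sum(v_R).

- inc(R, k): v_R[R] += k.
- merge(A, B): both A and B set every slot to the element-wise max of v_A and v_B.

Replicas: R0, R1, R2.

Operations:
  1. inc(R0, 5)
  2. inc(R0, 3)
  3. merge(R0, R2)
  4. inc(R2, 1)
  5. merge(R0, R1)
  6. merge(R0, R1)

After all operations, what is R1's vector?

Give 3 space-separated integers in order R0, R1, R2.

Op 1: inc R0 by 5 -> R0=(5,0,0) value=5
Op 2: inc R0 by 3 -> R0=(8,0,0) value=8
Op 3: merge R0<->R2 -> R0=(8,0,0) R2=(8,0,0)
Op 4: inc R2 by 1 -> R2=(8,0,1) value=9
Op 5: merge R0<->R1 -> R0=(8,0,0) R1=(8,0,0)
Op 6: merge R0<->R1 -> R0=(8,0,0) R1=(8,0,0)

Answer: 8 0 0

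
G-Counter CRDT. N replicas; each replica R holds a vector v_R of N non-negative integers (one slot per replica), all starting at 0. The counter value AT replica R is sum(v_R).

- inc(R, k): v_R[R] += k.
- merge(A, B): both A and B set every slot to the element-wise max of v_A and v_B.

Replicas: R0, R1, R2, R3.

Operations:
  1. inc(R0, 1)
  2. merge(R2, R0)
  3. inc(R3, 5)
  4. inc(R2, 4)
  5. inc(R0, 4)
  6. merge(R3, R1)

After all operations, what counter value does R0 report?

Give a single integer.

Op 1: inc R0 by 1 -> R0=(1,0,0,0) value=1
Op 2: merge R2<->R0 -> R2=(1,0,0,0) R0=(1,0,0,0)
Op 3: inc R3 by 5 -> R3=(0,0,0,5) value=5
Op 4: inc R2 by 4 -> R2=(1,0,4,0) value=5
Op 5: inc R0 by 4 -> R0=(5,0,0,0) value=5
Op 6: merge R3<->R1 -> R3=(0,0,0,5) R1=(0,0,0,5)

Answer: 5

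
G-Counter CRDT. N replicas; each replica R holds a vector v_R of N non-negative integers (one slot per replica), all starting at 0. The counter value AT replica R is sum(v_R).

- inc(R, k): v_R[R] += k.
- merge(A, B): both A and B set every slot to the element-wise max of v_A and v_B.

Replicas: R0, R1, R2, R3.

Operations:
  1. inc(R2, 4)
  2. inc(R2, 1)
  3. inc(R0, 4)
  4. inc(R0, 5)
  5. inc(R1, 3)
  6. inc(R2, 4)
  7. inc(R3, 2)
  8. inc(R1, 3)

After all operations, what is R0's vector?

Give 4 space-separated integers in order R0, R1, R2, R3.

Answer: 9 0 0 0

Derivation:
Op 1: inc R2 by 4 -> R2=(0,0,4,0) value=4
Op 2: inc R2 by 1 -> R2=(0,0,5,0) value=5
Op 3: inc R0 by 4 -> R0=(4,0,0,0) value=4
Op 4: inc R0 by 5 -> R0=(9,0,0,0) value=9
Op 5: inc R1 by 3 -> R1=(0,3,0,0) value=3
Op 6: inc R2 by 4 -> R2=(0,0,9,0) value=9
Op 7: inc R3 by 2 -> R3=(0,0,0,2) value=2
Op 8: inc R1 by 3 -> R1=(0,6,0,0) value=6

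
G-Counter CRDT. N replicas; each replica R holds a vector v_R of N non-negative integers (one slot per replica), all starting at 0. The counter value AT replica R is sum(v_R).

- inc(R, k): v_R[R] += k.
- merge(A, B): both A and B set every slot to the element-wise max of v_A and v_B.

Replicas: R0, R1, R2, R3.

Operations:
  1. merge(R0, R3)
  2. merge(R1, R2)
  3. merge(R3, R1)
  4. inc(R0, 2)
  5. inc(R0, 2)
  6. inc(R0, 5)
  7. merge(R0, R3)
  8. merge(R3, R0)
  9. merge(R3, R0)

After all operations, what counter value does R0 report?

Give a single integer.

Op 1: merge R0<->R3 -> R0=(0,0,0,0) R3=(0,0,0,0)
Op 2: merge R1<->R2 -> R1=(0,0,0,0) R2=(0,0,0,0)
Op 3: merge R3<->R1 -> R3=(0,0,0,0) R1=(0,0,0,0)
Op 4: inc R0 by 2 -> R0=(2,0,0,0) value=2
Op 5: inc R0 by 2 -> R0=(4,0,0,0) value=4
Op 6: inc R0 by 5 -> R0=(9,0,0,0) value=9
Op 7: merge R0<->R3 -> R0=(9,0,0,0) R3=(9,0,0,0)
Op 8: merge R3<->R0 -> R3=(9,0,0,0) R0=(9,0,0,0)
Op 9: merge R3<->R0 -> R3=(9,0,0,0) R0=(9,0,0,0)

Answer: 9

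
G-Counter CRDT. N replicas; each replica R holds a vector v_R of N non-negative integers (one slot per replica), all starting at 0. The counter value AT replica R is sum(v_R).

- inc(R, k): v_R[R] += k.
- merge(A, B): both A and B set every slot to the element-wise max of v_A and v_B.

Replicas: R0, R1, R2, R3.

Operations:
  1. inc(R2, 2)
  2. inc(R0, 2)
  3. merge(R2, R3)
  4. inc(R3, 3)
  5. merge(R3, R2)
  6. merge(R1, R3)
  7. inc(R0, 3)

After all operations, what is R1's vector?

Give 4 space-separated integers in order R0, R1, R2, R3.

Answer: 0 0 2 3

Derivation:
Op 1: inc R2 by 2 -> R2=(0,0,2,0) value=2
Op 2: inc R0 by 2 -> R0=(2,0,0,0) value=2
Op 3: merge R2<->R3 -> R2=(0,0,2,0) R3=(0,0,2,0)
Op 4: inc R3 by 3 -> R3=(0,0,2,3) value=5
Op 5: merge R3<->R2 -> R3=(0,0,2,3) R2=(0,0,2,3)
Op 6: merge R1<->R3 -> R1=(0,0,2,3) R3=(0,0,2,3)
Op 7: inc R0 by 3 -> R0=(5,0,0,0) value=5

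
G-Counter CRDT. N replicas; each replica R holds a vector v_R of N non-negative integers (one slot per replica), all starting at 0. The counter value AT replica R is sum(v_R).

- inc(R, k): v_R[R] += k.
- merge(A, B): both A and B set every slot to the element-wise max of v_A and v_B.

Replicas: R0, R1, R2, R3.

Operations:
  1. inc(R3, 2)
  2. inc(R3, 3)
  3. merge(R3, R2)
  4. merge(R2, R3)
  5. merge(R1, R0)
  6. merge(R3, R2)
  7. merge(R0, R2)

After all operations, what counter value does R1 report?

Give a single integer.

Answer: 0

Derivation:
Op 1: inc R3 by 2 -> R3=(0,0,0,2) value=2
Op 2: inc R3 by 3 -> R3=(0,0,0,5) value=5
Op 3: merge R3<->R2 -> R3=(0,0,0,5) R2=(0,0,0,5)
Op 4: merge R2<->R3 -> R2=(0,0,0,5) R3=(0,0,0,5)
Op 5: merge R1<->R0 -> R1=(0,0,0,0) R0=(0,0,0,0)
Op 6: merge R3<->R2 -> R3=(0,0,0,5) R2=(0,0,0,5)
Op 7: merge R0<->R2 -> R0=(0,0,0,5) R2=(0,0,0,5)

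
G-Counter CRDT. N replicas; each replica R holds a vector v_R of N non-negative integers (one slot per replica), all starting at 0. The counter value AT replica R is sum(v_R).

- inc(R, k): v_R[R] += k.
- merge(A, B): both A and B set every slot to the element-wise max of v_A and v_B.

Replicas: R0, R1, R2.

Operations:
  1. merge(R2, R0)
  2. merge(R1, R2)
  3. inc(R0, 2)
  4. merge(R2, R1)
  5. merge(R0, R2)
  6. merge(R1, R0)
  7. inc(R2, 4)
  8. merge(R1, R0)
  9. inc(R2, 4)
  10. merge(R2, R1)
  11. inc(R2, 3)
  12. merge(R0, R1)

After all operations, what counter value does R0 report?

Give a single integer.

Op 1: merge R2<->R0 -> R2=(0,0,0) R0=(0,0,0)
Op 2: merge R1<->R2 -> R1=(0,0,0) R2=(0,0,0)
Op 3: inc R0 by 2 -> R0=(2,0,0) value=2
Op 4: merge R2<->R1 -> R2=(0,0,0) R1=(0,0,0)
Op 5: merge R0<->R2 -> R0=(2,0,0) R2=(2,0,0)
Op 6: merge R1<->R0 -> R1=(2,0,0) R0=(2,0,0)
Op 7: inc R2 by 4 -> R2=(2,0,4) value=6
Op 8: merge R1<->R0 -> R1=(2,0,0) R0=(2,0,0)
Op 9: inc R2 by 4 -> R2=(2,0,8) value=10
Op 10: merge R2<->R1 -> R2=(2,0,8) R1=(2,0,8)
Op 11: inc R2 by 3 -> R2=(2,0,11) value=13
Op 12: merge R0<->R1 -> R0=(2,0,8) R1=(2,0,8)

Answer: 10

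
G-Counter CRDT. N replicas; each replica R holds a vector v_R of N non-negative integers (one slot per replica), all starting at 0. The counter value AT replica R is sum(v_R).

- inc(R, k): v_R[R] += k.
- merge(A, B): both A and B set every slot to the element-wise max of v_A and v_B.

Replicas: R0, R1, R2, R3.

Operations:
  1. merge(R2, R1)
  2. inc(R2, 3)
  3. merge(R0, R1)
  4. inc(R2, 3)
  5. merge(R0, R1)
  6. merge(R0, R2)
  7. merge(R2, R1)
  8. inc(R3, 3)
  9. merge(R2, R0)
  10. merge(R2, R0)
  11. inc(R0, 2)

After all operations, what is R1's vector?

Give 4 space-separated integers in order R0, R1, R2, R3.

Op 1: merge R2<->R1 -> R2=(0,0,0,0) R1=(0,0,0,0)
Op 2: inc R2 by 3 -> R2=(0,0,3,0) value=3
Op 3: merge R0<->R1 -> R0=(0,0,0,0) R1=(0,0,0,0)
Op 4: inc R2 by 3 -> R2=(0,0,6,0) value=6
Op 5: merge R0<->R1 -> R0=(0,0,0,0) R1=(0,0,0,0)
Op 6: merge R0<->R2 -> R0=(0,0,6,0) R2=(0,0,6,0)
Op 7: merge R2<->R1 -> R2=(0,0,6,0) R1=(0,0,6,0)
Op 8: inc R3 by 3 -> R3=(0,0,0,3) value=3
Op 9: merge R2<->R0 -> R2=(0,0,6,0) R0=(0,0,6,0)
Op 10: merge R2<->R0 -> R2=(0,0,6,0) R0=(0,0,6,0)
Op 11: inc R0 by 2 -> R0=(2,0,6,0) value=8

Answer: 0 0 6 0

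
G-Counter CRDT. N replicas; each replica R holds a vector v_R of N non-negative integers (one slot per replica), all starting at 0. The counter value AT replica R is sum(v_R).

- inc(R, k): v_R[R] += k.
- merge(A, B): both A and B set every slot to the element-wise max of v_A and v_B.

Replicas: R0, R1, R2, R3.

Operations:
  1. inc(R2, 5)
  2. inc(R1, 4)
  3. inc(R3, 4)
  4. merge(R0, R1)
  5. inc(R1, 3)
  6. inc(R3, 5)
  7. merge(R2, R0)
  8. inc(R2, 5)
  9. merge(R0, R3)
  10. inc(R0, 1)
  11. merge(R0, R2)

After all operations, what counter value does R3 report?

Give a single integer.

Op 1: inc R2 by 5 -> R2=(0,0,5,0) value=5
Op 2: inc R1 by 4 -> R1=(0,4,0,0) value=4
Op 3: inc R3 by 4 -> R3=(0,0,0,4) value=4
Op 4: merge R0<->R1 -> R0=(0,4,0,0) R1=(0,4,0,0)
Op 5: inc R1 by 3 -> R1=(0,7,0,0) value=7
Op 6: inc R3 by 5 -> R3=(0,0,0,9) value=9
Op 7: merge R2<->R0 -> R2=(0,4,5,0) R0=(0,4,5,0)
Op 8: inc R2 by 5 -> R2=(0,4,10,0) value=14
Op 9: merge R0<->R3 -> R0=(0,4,5,9) R3=(0,4,5,9)
Op 10: inc R0 by 1 -> R0=(1,4,5,9) value=19
Op 11: merge R0<->R2 -> R0=(1,4,10,9) R2=(1,4,10,9)

Answer: 18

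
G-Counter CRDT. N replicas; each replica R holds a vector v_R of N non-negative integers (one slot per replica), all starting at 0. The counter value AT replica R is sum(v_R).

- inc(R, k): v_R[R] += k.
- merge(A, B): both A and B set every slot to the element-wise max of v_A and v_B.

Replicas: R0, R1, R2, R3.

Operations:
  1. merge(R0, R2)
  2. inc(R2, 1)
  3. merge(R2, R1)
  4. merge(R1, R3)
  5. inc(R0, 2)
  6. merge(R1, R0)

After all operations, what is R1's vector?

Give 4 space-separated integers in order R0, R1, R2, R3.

Op 1: merge R0<->R2 -> R0=(0,0,0,0) R2=(0,0,0,0)
Op 2: inc R2 by 1 -> R2=(0,0,1,0) value=1
Op 3: merge R2<->R1 -> R2=(0,0,1,0) R1=(0,0,1,0)
Op 4: merge R1<->R3 -> R1=(0,0,1,0) R3=(0,0,1,0)
Op 5: inc R0 by 2 -> R0=(2,0,0,0) value=2
Op 6: merge R1<->R0 -> R1=(2,0,1,0) R0=(2,0,1,0)

Answer: 2 0 1 0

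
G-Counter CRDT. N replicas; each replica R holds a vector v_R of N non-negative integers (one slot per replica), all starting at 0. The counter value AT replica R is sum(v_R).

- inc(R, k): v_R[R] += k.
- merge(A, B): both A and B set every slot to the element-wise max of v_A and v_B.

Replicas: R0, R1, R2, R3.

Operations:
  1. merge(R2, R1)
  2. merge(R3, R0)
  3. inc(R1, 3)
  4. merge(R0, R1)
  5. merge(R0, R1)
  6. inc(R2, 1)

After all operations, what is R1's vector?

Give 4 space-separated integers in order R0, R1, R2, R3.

Op 1: merge R2<->R1 -> R2=(0,0,0,0) R1=(0,0,0,0)
Op 2: merge R3<->R0 -> R3=(0,0,0,0) R0=(0,0,0,0)
Op 3: inc R1 by 3 -> R1=(0,3,0,0) value=3
Op 4: merge R0<->R1 -> R0=(0,3,0,0) R1=(0,3,0,0)
Op 5: merge R0<->R1 -> R0=(0,3,0,0) R1=(0,3,0,0)
Op 6: inc R2 by 1 -> R2=(0,0,1,0) value=1

Answer: 0 3 0 0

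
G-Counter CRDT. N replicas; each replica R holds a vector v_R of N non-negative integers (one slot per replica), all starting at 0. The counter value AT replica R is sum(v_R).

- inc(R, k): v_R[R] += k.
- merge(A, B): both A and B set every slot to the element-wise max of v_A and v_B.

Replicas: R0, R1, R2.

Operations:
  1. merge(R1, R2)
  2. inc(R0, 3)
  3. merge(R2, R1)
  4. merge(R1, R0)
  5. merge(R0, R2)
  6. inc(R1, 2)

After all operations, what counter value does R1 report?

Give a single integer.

Answer: 5

Derivation:
Op 1: merge R1<->R2 -> R1=(0,0,0) R2=(0,0,0)
Op 2: inc R0 by 3 -> R0=(3,0,0) value=3
Op 3: merge R2<->R1 -> R2=(0,0,0) R1=(0,0,0)
Op 4: merge R1<->R0 -> R1=(3,0,0) R0=(3,0,0)
Op 5: merge R0<->R2 -> R0=(3,0,0) R2=(3,0,0)
Op 6: inc R1 by 2 -> R1=(3,2,0) value=5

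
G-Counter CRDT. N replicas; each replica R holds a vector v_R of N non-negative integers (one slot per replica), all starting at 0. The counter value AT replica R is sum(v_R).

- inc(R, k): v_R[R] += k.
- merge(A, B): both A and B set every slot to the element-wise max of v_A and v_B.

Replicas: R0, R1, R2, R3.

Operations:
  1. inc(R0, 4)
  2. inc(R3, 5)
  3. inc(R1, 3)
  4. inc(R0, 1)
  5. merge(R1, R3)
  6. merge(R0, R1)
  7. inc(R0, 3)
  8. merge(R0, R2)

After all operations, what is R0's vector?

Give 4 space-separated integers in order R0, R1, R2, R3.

Op 1: inc R0 by 4 -> R0=(4,0,0,0) value=4
Op 2: inc R3 by 5 -> R3=(0,0,0,5) value=5
Op 3: inc R1 by 3 -> R1=(0,3,0,0) value=3
Op 4: inc R0 by 1 -> R0=(5,0,0,0) value=5
Op 5: merge R1<->R3 -> R1=(0,3,0,5) R3=(0,3,0,5)
Op 6: merge R0<->R1 -> R0=(5,3,0,5) R1=(5,3,0,5)
Op 7: inc R0 by 3 -> R0=(8,3,0,5) value=16
Op 8: merge R0<->R2 -> R0=(8,3,0,5) R2=(8,3,0,5)

Answer: 8 3 0 5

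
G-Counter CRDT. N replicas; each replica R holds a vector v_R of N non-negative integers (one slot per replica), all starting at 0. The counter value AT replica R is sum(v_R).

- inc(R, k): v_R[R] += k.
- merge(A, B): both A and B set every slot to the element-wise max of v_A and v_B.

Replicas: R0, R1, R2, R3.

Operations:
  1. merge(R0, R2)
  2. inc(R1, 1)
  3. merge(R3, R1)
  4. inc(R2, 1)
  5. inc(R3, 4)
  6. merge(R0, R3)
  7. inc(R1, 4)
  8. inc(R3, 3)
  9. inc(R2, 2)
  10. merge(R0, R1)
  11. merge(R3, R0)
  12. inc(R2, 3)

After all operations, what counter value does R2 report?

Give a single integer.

Op 1: merge R0<->R2 -> R0=(0,0,0,0) R2=(0,0,0,0)
Op 2: inc R1 by 1 -> R1=(0,1,0,0) value=1
Op 3: merge R3<->R1 -> R3=(0,1,0,0) R1=(0,1,0,0)
Op 4: inc R2 by 1 -> R2=(0,0,1,0) value=1
Op 5: inc R3 by 4 -> R3=(0,1,0,4) value=5
Op 6: merge R0<->R3 -> R0=(0,1,0,4) R3=(0,1,0,4)
Op 7: inc R1 by 4 -> R1=(0,5,0,0) value=5
Op 8: inc R3 by 3 -> R3=(0,1,0,7) value=8
Op 9: inc R2 by 2 -> R2=(0,0,3,0) value=3
Op 10: merge R0<->R1 -> R0=(0,5,0,4) R1=(0,5,0,4)
Op 11: merge R3<->R0 -> R3=(0,5,0,7) R0=(0,5,0,7)
Op 12: inc R2 by 3 -> R2=(0,0,6,0) value=6

Answer: 6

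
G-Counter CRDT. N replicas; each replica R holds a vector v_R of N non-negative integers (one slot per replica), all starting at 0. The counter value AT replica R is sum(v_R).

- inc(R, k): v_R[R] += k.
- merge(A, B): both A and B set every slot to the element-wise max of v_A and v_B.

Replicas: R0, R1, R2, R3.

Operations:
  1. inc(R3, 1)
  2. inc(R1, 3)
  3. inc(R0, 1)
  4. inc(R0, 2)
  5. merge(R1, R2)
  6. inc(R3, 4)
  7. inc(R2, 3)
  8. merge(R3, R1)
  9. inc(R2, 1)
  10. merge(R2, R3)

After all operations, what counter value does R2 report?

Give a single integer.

Answer: 12

Derivation:
Op 1: inc R3 by 1 -> R3=(0,0,0,1) value=1
Op 2: inc R1 by 3 -> R1=(0,3,0,0) value=3
Op 3: inc R0 by 1 -> R0=(1,0,0,0) value=1
Op 4: inc R0 by 2 -> R0=(3,0,0,0) value=3
Op 5: merge R1<->R2 -> R1=(0,3,0,0) R2=(0,3,0,0)
Op 6: inc R3 by 4 -> R3=(0,0,0,5) value=5
Op 7: inc R2 by 3 -> R2=(0,3,3,0) value=6
Op 8: merge R3<->R1 -> R3=(0,3,0,5) R1=(0,3,0,5)
Op 9: inc R2 by 1 -> R2=(0,3,4,0) value=7
Op 10: merge R2<->R3 -> R2=(0,3,4,5) R3=(0,3,4,5)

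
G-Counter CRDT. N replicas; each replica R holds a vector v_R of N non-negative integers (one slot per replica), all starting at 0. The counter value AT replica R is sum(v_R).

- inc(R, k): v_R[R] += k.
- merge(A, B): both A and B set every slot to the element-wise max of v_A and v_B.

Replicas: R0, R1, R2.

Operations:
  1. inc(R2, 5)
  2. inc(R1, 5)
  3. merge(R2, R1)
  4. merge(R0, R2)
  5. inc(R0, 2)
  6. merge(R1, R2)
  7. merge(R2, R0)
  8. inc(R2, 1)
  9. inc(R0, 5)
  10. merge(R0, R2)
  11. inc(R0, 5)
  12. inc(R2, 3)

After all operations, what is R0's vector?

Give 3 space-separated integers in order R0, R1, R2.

Answer: 12 5 6

Derivation:
Op 1: inc R2 by 5 -> R2=(0,0,5) value=5
Op 2: inc R1 by 5 -> R1=(0,5,0) value=5
Op 3: merge R2<->R1 -> R2=(0,5,5) R1=(0,5,5)
Op 4: merge R0<->R2 -> R0=(0,5,5) R2=(0,5,5)
Op 5: inc R0 by 2 -> R0=(2,5,5) value=12
Op 6: merge R1<->R2 -> R1=(0,5,5) R2=(0,5,5)
Op 7: merge R2<->R0 -> R2=(2,5,5) R0=(2,5,5)
Op 8: inc R2 by 1 -> R2=(2,5,6) value=13
Op 9: inc R0 by 5 -> R0=(7,5,5) value=17
Op 10: merge R0<->R2 -> R0=(7,5,6) R2=(7,5,6)
Op 11: inc R0 by 5 -> R0=(12,5,6) value=23
Op 12: inc R2 by 3 -> R2=(7,5,9) value=21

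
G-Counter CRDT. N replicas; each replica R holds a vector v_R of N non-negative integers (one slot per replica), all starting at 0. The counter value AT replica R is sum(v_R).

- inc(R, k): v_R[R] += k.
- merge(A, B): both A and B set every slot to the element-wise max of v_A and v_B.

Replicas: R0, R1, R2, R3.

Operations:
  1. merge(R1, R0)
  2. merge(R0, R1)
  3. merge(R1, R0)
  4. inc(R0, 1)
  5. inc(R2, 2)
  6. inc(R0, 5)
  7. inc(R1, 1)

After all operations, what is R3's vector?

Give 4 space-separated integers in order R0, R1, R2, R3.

Answer: 0 0 0 0

Derivation:
Op 1: merge R1<->R0 -> R1=(0,0,0,0) R0=(0,0,0,0)
Op 2: merge R0<->R1 -> R0=(0,0,0,0) R1=(0,0,0,0)
Op 3: merge R1<->R0 -> R1=(0,0,0,0) R0=(0,0,0,0)
Op 4: inc R0 by 1 -> R0=(1,0,0,0) value=1
Op 5: inc R2 by 2 -> R2=(0,0,2,0) value=2
Op 6: inc R0 by 5 -> R0=(6,0,0,0) value=6
Op 7: inc R1 by 1 -> R1=(0,1,0,0) value=1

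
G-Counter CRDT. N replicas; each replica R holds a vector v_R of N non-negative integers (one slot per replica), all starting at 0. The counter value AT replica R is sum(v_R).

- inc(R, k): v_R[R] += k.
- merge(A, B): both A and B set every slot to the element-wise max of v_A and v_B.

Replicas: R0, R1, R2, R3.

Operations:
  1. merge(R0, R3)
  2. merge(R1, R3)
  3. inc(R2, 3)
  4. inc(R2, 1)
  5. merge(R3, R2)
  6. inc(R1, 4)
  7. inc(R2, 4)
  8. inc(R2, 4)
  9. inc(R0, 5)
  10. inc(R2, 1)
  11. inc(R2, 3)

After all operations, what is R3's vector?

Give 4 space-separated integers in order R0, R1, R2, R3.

Answer: 0 0 4 0

Derivation:
Op 1: merge R0<->R3 -> R0=(0,0,0,0) R3=(0,0,0,0)
Op 2: merge R1<->R3 -> R1=(0,0,0,0) R3=(0,0,0,0)
Op 3: inc R2 by 3 -> R2=(0,0,3,0) value=3
Op 4: inc R2 by 1 -> R2=(0,0,4,0) value=4
Op 5: merge R3<->R2 -> R3=(0,0,4,0) R2=(0,0,4,0)
Op 6: inc R1 by 4 -> R1=(0,4,0,0) value=4
Op 7: inc R2 by 4 -> R2=(0,0,8,0) value=8
Op 8: inc R2 by 4 -> R2=(0,0,12,0) value=12
Op 9: inc R0 by 5 -> R0=(5,0,0,0) value=5
Op 10: inc R2 by 1 -> R2=(0,0,13,0) value=13
Op 11: inc R2 by 3 -> R2=(0,0,16,0) value=16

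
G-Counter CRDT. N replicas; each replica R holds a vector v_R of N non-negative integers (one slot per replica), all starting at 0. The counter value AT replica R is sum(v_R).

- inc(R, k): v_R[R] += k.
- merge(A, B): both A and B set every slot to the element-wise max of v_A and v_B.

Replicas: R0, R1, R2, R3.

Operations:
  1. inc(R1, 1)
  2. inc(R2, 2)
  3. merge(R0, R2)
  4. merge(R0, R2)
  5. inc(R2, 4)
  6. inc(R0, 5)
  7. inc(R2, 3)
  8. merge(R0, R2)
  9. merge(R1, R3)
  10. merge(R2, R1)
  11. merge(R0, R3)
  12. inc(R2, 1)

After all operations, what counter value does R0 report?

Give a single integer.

Op 1: inc R1 by 1 -> R1=(0,1,0,0) value=1
Op 2: inc R2 by 2 -> R2=(0,0,2,0) value=2
Op 3: merge R0<->R2 -> R0=(0,0,2,0) R2=(0,0,2,0)
Op 4: merge R0<->R2 -> R0=(0,0,2,0) R2=(0,0,2,0)
Op 5: inc R2 by 4 -> R2=(0,0,6,0) value=6
Op 6: inc R0 by 5 -> R0=(5,0,2,0) value=7
Op 7: inc R2 by 3 -> R2=(0,0,9,0) value=9
Op 8: merge R0<->R2 -> R0=(5,0,9,0) R2=(5,0,9,0)
Op 9: merge R1<->R3 -> R1=(0,1,0,0) R3=(0,1,0,0)
Op 10: merge R2<->R1 -> R2=(5,1,9,0) R1=(5,1,9,0)
Op 11: merge R0<->R3 -> R0=(5,1,9,0) R3=(5,1,9,0)
Op 12: inc R2 by 1 -> R2=(5,1,10,0) value=16

Answer: 15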